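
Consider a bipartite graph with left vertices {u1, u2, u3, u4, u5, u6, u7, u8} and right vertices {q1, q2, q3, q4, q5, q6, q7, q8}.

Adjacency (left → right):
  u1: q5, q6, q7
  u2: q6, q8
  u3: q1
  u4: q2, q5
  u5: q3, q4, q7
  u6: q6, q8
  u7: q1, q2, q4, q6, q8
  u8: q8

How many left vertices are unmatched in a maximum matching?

1

A valid assignment of size 7: u1-q5, u2-q6, u3-q1, u4-q2, u5-q7, u6-q8, u7-q4.
The set {u2, u6, u8} has only 2 neighbours ({q6, q8}), so by Hall's theorem at most 7 of the 8 left vertices can be matched.
That matches 7 of the 8, leaving 1 unmatched; no matching can do better.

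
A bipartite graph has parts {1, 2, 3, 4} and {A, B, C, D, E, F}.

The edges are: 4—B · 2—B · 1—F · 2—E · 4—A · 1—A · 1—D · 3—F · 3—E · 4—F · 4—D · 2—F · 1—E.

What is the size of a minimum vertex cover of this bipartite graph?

The 4 edges 1–D, 2–E, 3–F, 4–B form a matching, so any vertex cover needs at least 4 vertices (one per matched edge).
Conversely {1, 2, 3, 4} meets every edge and has exactly 4 vertices, so 4 is optimal.

4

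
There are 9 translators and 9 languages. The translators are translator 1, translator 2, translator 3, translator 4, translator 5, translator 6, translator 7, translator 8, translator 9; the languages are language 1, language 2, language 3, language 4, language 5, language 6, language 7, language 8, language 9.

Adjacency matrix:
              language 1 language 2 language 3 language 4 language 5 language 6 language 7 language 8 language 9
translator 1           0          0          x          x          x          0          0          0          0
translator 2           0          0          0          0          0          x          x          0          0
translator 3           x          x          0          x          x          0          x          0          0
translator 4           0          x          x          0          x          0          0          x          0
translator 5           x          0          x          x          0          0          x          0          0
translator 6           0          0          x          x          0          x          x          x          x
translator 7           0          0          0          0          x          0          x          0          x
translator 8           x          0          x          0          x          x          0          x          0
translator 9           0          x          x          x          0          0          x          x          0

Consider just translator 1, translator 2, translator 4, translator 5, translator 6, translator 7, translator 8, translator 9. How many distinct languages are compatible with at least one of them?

9

The union of neighbours of {translator 1, translator 2, translator 4, translator 5, translator 6, translator 7, translator 8, translator 9} is {language 1, language 2, language 3, language 4, language 5, language 6, language 7, language 8, language 9}, which has 9 elements.
Since |N(S)| = 9 ≥ |S| = 8, Hall's condition holds for this subset.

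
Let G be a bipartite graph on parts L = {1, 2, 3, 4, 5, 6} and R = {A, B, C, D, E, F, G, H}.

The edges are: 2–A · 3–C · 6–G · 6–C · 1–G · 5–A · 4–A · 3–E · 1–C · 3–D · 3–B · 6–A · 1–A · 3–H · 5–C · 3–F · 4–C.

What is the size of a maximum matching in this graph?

4

One maximum matching: 1→G, 2→A, 3→E, 4→C.
The set {1, 2, 4, 5, 6} has only 3 neighbours ({A, C, G}), so by Hall's theorem at most 4 of the 6 left vertices can be matched.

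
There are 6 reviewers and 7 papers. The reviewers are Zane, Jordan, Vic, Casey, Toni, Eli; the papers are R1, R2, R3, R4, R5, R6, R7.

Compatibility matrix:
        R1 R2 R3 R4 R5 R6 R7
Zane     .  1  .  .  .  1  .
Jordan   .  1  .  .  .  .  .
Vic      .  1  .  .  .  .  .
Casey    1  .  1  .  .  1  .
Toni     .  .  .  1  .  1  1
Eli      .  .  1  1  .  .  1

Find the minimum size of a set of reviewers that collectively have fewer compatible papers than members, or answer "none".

Take S = {Jordan, Vic}. Its neighbourhood is {R2}, so |N(S)| = 1 < |S| = 2.
No single vertex violates Hall's condition since each has at least one neighbour, so 2 is the minimum.

2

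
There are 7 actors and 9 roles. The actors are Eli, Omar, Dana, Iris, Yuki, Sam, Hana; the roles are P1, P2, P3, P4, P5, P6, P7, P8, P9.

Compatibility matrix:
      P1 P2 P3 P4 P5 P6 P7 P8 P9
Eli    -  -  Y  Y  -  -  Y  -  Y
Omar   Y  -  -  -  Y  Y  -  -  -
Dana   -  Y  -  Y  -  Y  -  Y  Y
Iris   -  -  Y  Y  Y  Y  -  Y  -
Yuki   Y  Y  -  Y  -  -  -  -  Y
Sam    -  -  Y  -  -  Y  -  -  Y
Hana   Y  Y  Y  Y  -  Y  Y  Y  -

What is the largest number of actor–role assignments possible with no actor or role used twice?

For example, pair Eli–P7, Omar–P5, Dana–P2, Iris–P3, Yuki–P9, Sam–P6, Hana–P1.
This saturates every actor, so 7 is the maximum.

7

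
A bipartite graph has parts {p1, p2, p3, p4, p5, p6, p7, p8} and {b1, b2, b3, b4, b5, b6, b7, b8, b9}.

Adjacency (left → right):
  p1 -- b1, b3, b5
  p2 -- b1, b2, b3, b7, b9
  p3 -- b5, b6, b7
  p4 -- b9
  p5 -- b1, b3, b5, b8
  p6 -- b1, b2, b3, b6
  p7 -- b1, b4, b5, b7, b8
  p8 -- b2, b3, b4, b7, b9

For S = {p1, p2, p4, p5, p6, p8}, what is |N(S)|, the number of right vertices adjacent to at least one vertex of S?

9

The union of neighbours of {p1, p2, p4, p5, p6, p8} is {b1, b2, b3, b4, b5, b6, b7, b8, b9}, which has 9 elements.
Since |N(S)| = 9 ≥ |S| = 6, Hall's condition holds for this subset.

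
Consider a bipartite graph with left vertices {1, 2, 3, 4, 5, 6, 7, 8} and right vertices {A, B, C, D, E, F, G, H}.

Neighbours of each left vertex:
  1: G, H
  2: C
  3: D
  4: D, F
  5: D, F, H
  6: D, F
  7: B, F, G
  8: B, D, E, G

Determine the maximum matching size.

7

For example, pair 1→G, 2→C, 3→D, 4→F, 5→H, 7→B, 8→E.
The set {3, 4, 6} has only 2 neighbours ({D, F}), so by Hall's theorem at most 7 of the 8 left vertices can be matched.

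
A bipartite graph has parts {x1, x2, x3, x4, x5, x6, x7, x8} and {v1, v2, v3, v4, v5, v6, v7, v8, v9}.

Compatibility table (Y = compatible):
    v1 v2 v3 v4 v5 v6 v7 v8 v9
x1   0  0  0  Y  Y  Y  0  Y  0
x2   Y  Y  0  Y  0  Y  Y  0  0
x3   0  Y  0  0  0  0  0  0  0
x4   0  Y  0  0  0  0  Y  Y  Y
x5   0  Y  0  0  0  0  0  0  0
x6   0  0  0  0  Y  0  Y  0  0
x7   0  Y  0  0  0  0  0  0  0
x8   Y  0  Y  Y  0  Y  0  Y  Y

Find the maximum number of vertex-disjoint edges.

6

A valid assignment of size 6: x1→v8, x2→v6, x3→v2, x4→v9, x6→v7, x8→v3.
The set {x3, x5, x7} has only 1 neighbour ({v2}), so by Hall's theorem at most 6 of the 8 left vertices can be matched.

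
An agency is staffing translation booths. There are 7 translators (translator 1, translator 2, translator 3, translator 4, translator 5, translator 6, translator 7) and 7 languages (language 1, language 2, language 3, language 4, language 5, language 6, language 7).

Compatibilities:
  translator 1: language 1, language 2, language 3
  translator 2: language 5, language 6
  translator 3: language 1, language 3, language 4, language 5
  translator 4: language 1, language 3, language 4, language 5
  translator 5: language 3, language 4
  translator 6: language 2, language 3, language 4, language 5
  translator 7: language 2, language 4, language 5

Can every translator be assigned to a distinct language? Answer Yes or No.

No

The set {translator 1, translator 3, translator 4, translator 5, translator 6, translator 7} has only 5 neighbours ({language 1, language 2, language 3, language 4, language 5}), so by Hall's theorem at most 6 of the 7 translators can be matched.
Hence no matching covers every translator.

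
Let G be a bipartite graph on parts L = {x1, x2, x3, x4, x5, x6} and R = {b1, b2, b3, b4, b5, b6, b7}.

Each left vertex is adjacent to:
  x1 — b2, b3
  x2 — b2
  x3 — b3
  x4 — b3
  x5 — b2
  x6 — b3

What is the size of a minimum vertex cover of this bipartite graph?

A maximum matching has 2 edges (e.g. x1–b3, x2–b2).
By König's theorem the minimum vertex cover has the same size. One such cover is {b2, b3}.

2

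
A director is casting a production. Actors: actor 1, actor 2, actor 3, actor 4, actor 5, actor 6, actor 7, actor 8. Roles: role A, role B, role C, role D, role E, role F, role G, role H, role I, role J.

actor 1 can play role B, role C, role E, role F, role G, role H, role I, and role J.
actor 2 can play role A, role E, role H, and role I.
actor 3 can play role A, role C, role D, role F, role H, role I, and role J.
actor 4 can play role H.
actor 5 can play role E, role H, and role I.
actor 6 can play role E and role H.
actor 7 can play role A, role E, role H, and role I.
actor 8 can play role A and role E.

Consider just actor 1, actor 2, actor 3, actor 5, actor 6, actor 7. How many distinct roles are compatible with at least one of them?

10

The union of neighbours of {actor 1, actor 2, actor 3, actor 5, actor 6, actor 7} is {role A, role B, role C, role D, role E, role F, role G, role H, role I, role J}, which has 10 elements.
Since |N(S)| = 10 ≥ |S| = 6, Hall's condition holds for this subset.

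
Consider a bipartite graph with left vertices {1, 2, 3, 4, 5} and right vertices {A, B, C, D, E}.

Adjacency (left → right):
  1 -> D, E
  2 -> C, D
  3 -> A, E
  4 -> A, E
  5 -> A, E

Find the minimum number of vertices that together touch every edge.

4

A maximum matching has 4 edges (e.g. 1–D, 2–C, 3–A, 4–E).
By König's theorem the minimum vertex cover has the same size. One such cover is {1, 2, A, E}.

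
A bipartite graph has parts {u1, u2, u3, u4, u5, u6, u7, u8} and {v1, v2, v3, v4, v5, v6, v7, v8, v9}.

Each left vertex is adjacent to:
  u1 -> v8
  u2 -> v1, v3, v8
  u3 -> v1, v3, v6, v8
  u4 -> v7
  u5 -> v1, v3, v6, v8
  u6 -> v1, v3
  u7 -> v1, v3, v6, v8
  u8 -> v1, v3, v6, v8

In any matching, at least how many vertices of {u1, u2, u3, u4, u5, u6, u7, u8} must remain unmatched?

A valid assignment of size 5: u1–v8, u2–v3, u3–v1, u4–v7, u5–v6.
The set {u1, u2, u3, u5, u6, u7, u8} has only 4 neighbours ({v1, v3, v6, v8}), so by Hall's theorem at most 5 of the 8 left vertices can be matched.
That matches 5 of the 8, leaving 3 unmatched; no matching can do better.

3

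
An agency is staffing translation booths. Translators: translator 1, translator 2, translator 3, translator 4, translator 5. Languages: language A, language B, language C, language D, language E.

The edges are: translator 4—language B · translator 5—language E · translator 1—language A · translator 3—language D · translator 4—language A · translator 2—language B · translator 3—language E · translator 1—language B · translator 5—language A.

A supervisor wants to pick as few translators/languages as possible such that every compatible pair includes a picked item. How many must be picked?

4

{translator 3, translator 5, language A, language B} is a vertex cover of size 4: every edge has an endpoint in this set.
No smaller cover exists because translator 1–language A, translator 2–language B, translator 3–language D, translator 5–language E is a matching of size 4, and a cover must include an endpoint of each of these disjoint edges (König's theorem).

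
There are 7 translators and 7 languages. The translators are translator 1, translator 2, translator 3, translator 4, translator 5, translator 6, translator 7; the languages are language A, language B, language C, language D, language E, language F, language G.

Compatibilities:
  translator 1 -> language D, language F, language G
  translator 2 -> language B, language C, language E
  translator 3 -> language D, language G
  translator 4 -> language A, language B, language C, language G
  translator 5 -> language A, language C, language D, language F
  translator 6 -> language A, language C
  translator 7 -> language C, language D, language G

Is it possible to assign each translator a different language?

One maximum matching: translator 1→language F, translator 2→language E, translator 3→language G, translator 4→language B, translator 5→language A, translator 6→language C, translator 7→language D.
All 7 translators are covered.

Yes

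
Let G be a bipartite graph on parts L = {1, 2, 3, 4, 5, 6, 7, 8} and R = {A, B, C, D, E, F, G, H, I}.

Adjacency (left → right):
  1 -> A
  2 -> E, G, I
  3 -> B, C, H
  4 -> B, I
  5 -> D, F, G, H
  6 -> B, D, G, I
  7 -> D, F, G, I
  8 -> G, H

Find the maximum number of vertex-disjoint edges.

For example, pair 1–A, 2–E, 3–C, 4–I, 5–D, 6–B, 7–F, 8–G.
All 8 left vertices are matched, so no larger matching exists.

8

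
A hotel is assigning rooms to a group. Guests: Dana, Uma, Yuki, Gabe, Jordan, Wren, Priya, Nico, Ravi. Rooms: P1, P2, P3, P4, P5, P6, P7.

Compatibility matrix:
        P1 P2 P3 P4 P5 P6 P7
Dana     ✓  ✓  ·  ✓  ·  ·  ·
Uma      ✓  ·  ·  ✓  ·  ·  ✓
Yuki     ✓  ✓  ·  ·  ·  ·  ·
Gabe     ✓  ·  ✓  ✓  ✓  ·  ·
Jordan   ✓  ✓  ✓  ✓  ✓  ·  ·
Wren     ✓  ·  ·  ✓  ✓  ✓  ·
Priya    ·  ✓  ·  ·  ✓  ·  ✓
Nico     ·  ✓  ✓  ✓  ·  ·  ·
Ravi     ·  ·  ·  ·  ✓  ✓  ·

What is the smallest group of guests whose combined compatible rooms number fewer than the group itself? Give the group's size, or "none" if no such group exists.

7

Take S = {Dana, Uma, Yuki, Gabe, Jordan, Priya, Nico}. Its neighbourhood is {P1, P2, P3, P4, P5, P7}, so |N(S)| = 6 < |S| = 7.
Every subset of size less than 7 has at least as many neighbours as members, so 7 is the minimum.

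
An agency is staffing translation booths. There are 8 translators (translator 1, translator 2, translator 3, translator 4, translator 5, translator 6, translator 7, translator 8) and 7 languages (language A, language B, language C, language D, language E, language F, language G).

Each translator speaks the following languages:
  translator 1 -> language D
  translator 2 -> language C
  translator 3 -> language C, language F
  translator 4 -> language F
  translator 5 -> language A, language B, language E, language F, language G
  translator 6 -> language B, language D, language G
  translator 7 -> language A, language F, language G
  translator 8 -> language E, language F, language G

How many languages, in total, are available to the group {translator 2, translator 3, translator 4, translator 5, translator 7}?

The union of neighbours of {translator 2, translator 3, translator 4, translator 5, translator 7} is {language A, language B, language C, language E, language F, language G}, which has 6 elements.
Since |N(S)| = 6 ≥ |S| = 5, Hall's condition holds for this subset.

6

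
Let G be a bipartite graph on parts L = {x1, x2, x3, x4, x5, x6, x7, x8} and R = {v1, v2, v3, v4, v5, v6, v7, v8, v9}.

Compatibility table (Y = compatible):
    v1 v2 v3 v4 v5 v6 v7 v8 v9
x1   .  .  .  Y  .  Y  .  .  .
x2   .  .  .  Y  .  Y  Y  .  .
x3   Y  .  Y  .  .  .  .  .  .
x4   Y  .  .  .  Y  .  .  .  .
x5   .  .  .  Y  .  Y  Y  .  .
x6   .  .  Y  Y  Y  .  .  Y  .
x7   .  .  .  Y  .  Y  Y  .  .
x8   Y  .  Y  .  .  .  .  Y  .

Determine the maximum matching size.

A valid assignment of size 7: x1-v4, x2-v7, x3-v3, x4-v5, x5-v6, x6-v8, x8-v1.
The set {x1, x2, x5, x7} has only 3 neighbours ({v4, v6, v7}), so by Hall's theorem at most 7 of the 8 left vertices can be matched.

7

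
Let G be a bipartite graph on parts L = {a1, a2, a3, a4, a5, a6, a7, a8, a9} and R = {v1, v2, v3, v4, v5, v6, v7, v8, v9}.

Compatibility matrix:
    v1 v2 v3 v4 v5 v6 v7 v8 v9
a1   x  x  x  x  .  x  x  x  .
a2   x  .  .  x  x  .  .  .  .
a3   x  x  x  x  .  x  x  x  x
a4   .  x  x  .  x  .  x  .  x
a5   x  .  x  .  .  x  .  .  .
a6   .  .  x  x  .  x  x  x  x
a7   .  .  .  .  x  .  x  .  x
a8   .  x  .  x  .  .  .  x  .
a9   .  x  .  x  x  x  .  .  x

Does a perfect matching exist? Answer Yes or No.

Yes

For example, pair a1-v6, a2-v5, a3-v3, a4-v9, a5-v1, a6-v8, a7-v7, a8-v4, a9-v2.
Every left vertex is matched, so this is a perfect matching.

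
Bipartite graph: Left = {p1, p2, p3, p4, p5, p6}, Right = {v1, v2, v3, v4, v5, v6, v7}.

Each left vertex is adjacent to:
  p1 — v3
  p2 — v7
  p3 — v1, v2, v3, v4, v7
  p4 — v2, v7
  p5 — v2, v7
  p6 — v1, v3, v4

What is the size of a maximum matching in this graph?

A valid assignment of size 5: p1–v3, p2–v7, p3–v4, p4–v2, p6–v1.
The set {p2, p4, p5} has only 2 neighbours ({v2, v7}), so by Hall's theorem at most 5 of the 6 left vertices can be matched.

5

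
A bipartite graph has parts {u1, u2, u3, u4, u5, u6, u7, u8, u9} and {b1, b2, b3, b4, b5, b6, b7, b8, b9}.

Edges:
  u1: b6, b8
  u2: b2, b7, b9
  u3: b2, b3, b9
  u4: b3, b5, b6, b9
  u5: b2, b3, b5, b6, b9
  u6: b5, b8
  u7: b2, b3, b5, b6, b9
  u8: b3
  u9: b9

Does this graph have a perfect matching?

No

The set {u1, u3, u4, u5, u6, u7, u8, u9} has only 6 neighbours ({b2, b3, b5, b6, b8, b9}), so by Hall's theorem at most 7 of the 9 left vertices can be matched.
Hence no matching covers every left vertex.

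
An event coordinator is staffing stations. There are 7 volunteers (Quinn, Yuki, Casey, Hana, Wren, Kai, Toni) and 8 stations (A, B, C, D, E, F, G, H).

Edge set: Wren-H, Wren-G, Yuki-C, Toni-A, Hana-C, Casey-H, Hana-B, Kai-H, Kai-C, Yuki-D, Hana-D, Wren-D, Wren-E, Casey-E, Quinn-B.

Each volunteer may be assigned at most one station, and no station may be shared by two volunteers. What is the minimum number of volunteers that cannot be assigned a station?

0

A valid assignment of size 7: Quinn-B, Yuki-D, Casey-E, Hana-C, Wren-G, Kai-H, Toni-A.
This saturates every volunteer, so 7 is the maximum.
That matches 7 of the 7, leaving 0 unmatched; no matching can do better.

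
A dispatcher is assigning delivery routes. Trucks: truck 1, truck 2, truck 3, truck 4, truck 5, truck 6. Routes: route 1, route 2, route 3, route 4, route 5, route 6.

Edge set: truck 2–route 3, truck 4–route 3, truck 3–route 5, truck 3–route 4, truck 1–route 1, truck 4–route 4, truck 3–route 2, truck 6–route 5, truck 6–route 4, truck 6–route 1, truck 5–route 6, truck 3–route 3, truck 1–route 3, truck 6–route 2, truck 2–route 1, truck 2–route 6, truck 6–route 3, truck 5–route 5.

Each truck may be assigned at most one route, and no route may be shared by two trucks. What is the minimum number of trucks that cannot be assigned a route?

For example, pair truck 1–route 1, truck 2–route 6, truck 3–route 2, truck 4–route 3, truck 5–route 5, truck 6–route 4.
This saturates every truck, so 6 is the maximum.
That matches 6 of the 6, leaving 0 unmatched; no matching can do better.

0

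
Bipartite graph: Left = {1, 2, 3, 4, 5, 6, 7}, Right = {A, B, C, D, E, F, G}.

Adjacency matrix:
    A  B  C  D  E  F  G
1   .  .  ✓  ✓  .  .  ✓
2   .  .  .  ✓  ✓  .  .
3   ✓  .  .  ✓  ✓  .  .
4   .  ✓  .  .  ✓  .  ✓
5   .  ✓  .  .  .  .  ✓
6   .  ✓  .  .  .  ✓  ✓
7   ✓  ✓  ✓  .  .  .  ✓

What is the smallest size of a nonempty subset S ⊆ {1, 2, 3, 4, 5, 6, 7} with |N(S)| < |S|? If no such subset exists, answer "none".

none

A matching saturating every left vertex exists, for instance 1→C, 2→D, 3→A, 4→E, 5→G, 6→F, 7→B.
By Hall's marriage theorem, this means |N(S)| ≥ |S| for every subset S, so no violating subset exists.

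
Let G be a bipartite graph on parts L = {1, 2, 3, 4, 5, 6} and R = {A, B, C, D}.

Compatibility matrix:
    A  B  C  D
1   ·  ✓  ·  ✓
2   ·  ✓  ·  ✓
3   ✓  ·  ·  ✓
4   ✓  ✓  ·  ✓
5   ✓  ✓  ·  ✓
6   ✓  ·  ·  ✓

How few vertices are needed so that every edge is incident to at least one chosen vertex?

3

A maximum matching has 3 edges (e.g. 1–D, 2–B, 3–A).
By König's theorem the minimum vertex cover has the same size. One such cover is {A, B, D}.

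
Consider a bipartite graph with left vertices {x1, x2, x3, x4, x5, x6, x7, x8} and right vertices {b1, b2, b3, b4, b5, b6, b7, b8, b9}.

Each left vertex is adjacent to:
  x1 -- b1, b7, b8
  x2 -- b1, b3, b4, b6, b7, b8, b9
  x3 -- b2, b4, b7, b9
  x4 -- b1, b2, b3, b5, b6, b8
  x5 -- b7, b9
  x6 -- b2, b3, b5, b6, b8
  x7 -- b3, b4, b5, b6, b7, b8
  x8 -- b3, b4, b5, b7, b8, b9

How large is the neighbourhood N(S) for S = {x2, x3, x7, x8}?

The union of neighbours of {x2, x3, x7, x8} is {b1, b2, b3, b4, b5, b6, b7, b8, b9}, which has 9 elements.
Since |N(S)| = 9 ≥ |S| = 4, Hall's condition holds for this subset.

9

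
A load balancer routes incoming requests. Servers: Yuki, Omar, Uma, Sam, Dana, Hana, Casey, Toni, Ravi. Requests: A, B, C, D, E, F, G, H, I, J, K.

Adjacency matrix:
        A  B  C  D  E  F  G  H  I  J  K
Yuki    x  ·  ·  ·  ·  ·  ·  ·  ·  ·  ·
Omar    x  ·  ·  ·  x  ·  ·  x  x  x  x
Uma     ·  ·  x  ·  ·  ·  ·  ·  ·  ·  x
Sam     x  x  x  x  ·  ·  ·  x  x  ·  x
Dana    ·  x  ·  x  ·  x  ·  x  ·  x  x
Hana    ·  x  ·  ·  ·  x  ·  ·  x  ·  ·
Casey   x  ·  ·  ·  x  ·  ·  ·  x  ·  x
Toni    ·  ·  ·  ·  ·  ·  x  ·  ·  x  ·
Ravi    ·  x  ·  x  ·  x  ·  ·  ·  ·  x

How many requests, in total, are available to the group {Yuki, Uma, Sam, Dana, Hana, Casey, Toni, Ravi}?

The union of neighbours of {Yuki, Uma, Sam, Dana, Hana, Casey, Toni, Ravi} is {A, B, C, D, E, F, G, H, I, J, K}, which has 11 elements.
Since |N(S)| = 11 ≥ |S| = 8, Hall's condition holds for this subset.

11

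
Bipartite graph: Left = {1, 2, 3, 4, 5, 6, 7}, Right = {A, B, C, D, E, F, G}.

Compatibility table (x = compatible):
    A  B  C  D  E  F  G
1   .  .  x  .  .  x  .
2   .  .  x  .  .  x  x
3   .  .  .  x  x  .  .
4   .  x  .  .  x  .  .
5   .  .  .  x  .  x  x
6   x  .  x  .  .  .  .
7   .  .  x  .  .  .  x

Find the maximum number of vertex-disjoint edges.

For example, pair 1–F, 2–G, 3–E, 4–B, 5–D, 6–A, 7–C.
This saturates every left vertex, so 7 is the maximum.

7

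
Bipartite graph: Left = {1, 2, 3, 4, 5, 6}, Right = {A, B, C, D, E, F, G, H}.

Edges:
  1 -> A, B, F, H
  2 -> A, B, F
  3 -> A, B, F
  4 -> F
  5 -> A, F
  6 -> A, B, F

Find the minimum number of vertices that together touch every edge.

The 4 edges 1–H, 2–B, 3–A, 4–F form a matching, so any vertex cover needs at least 4 vertices (one per matched edge).
Conversely {1, A, B, F} meets every edge and has exactly 4 vertices, so 4 is optimal.

4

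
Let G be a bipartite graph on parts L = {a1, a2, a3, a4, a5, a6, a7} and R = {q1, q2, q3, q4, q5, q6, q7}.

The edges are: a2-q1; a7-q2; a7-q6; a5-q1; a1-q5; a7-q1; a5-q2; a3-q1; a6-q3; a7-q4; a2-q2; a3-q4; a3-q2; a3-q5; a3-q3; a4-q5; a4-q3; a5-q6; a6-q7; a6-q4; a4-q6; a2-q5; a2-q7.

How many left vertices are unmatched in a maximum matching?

0

A valid assignment of size 7: a1–q5, a2–q7, a3–q1, a4–q3, a5–q2, a6–q4, a7–q6.
All 7 left vertices are matched, so no larger matching exists.
That matches 7 of the 7, leaving 0 unmatched; no matching can do better.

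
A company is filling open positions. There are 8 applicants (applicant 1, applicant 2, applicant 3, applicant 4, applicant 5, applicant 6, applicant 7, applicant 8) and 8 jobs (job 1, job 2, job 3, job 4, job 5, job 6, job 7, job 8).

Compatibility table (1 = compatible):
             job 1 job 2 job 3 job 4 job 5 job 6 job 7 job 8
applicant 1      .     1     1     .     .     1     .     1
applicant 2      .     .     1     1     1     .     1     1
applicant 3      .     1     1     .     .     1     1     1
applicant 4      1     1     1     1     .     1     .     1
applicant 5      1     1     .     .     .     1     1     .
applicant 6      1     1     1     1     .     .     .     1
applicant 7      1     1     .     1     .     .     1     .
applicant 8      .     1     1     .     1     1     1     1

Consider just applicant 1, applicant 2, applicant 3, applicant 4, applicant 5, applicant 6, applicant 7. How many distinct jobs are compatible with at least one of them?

8

The union of neighbours of {applicant 1, applicant 2, applicant 3, applicant 4, applicant 5, applicant 6, applicant 7} is {job 1, job 2, job 3, job 4, job 5, job 6, job 7, job 8}, which has 8 elements.
Since |N(S)| = 8 ≥ |S| = 7, Hall's condition holds for this subset.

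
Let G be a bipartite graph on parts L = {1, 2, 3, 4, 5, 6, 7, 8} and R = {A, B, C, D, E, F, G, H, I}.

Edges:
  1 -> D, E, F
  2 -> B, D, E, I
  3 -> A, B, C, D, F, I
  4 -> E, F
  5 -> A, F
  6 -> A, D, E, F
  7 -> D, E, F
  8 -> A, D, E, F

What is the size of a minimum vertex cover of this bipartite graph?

6

A maximum matching has 6 edges (e.g. 1–D, 2–I, 3–B, 4–F, 5–A, 6–E).
By König's theorem the minimum vertex cover has the same size. One such cover is {2, 3, A, D, E, F}.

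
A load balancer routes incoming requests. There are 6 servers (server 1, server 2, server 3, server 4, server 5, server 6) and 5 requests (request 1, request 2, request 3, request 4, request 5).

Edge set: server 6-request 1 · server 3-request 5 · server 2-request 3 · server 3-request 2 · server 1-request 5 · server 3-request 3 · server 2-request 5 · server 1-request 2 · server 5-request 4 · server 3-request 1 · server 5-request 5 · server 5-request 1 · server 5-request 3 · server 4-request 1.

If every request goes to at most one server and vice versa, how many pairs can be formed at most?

One maximum matching: server 1-request 2, server 2-request 3, server 3-request 5, server 4-request 1, server 5-request 4.
The set {server 4, server 6} has only 1 neighbour ({request 1}), so by Hall's theorem at most 5 of the 6 servers can be matched.

5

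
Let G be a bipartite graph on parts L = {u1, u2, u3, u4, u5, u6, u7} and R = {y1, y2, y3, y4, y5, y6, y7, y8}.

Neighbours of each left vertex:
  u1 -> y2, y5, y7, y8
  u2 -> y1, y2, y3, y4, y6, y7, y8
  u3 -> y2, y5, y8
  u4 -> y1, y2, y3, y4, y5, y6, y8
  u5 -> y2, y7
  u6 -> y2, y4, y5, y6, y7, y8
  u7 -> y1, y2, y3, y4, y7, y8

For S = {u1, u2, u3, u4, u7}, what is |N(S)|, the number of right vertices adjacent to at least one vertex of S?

8

The union of neighbours of {u1, u2, u3, u4, u7} is {y1, y2, y3, y4, y5, y6, y7, y8}, which has 8 elements.
Since |N(S)| = 8 ≥ |S| = 5, Hall's condition holds for this subset.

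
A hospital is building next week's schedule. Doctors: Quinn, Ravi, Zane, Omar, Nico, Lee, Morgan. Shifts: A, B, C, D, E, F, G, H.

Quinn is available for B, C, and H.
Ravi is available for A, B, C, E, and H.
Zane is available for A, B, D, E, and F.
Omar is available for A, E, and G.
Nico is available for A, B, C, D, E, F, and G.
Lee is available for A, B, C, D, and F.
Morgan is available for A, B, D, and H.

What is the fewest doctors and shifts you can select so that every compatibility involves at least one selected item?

7

The 7 edges Quinn–C, Ravi–A, Zane–D, Omar–E, Nico–G, Lee–F, Morgan–B form a matching, so any vertex cover needs at least 7 vertices (one per matched edge).
Conversely {Quinn, Ravi, Zane, Omar, Nico, Lee, Morgan} meets every edge and has exactly 7 vertices, so 7 is optimal.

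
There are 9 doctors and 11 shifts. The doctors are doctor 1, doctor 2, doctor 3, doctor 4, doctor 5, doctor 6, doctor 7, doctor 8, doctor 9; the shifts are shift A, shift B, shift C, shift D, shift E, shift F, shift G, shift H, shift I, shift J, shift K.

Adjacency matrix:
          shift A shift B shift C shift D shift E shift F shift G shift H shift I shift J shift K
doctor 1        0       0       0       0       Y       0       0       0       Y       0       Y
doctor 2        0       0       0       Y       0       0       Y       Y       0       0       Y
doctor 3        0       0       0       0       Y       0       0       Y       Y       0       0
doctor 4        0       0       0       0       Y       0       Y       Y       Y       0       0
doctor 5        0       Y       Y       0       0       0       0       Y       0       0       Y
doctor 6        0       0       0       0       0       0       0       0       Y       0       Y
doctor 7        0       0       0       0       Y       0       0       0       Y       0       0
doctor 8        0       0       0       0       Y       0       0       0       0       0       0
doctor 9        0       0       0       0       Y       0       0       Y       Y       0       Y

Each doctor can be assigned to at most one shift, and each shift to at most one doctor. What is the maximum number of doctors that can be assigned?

A valid assignment of size 7: doctor 1-shift K, doctor 2-shift D, doctor 3-shift H, doctor 4-shift G, doctor 5-shift B, doctor 6-shift I, doctor 7-shift E.
The set {doctor 1, doctor 3, doctor 6, doctor 7, doctor 8, doctor 9} has only 4 neighbours ({shift E, shift H, shift I, shift K}), so by Hall's theorem at most 7 of the 9 doctors can be matched.

7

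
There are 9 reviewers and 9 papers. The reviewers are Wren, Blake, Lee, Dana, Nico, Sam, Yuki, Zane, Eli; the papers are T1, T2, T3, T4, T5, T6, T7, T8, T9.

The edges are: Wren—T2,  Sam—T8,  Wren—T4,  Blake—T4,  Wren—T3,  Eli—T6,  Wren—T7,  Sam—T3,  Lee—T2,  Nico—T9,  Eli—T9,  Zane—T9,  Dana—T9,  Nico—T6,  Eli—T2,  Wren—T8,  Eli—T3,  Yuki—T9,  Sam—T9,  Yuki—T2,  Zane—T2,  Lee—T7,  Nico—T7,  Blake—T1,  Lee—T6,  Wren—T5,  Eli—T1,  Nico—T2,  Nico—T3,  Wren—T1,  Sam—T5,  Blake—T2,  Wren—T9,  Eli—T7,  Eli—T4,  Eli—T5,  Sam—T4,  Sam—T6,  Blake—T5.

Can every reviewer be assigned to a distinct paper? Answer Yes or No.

No

The set {Dana, Yuki, Zane} has only 2 neighbours ({T2, T9}), so by Hall's theorem at most 8 of the 9 reviewers can be matched.
Hence no matching covers every reviewer.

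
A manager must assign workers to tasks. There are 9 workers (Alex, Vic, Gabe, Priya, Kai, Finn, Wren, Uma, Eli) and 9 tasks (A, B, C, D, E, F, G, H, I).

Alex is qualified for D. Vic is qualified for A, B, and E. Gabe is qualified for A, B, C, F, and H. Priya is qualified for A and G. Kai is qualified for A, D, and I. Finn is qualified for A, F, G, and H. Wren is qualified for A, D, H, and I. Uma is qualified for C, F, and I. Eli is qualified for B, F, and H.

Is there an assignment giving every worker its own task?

Yes

A valid assignment of size 9: Alex–D, Vic–E, Gabe–A, Priya–G, Kai–I, Finn–F, Wren–H, Uma–C, Eli–B.
Every worker is matched, so this is a perfect matching.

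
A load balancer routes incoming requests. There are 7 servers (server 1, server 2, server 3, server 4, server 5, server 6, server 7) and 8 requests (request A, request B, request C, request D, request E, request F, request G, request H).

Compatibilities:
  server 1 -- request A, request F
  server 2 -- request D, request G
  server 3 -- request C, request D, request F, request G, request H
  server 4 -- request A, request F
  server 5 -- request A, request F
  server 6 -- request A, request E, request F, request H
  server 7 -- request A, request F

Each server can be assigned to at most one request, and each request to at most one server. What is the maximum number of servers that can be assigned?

One maximum matching: server 1–request A, server 2–request G, server 3–request H, server 4–request F, server 6–request E.
The set {server 1, server 4, server 5, server 7} has only 2 neighbours ({request A, request F}), so by Hall's theorem at most 5 of the 7 servers can be matched.

5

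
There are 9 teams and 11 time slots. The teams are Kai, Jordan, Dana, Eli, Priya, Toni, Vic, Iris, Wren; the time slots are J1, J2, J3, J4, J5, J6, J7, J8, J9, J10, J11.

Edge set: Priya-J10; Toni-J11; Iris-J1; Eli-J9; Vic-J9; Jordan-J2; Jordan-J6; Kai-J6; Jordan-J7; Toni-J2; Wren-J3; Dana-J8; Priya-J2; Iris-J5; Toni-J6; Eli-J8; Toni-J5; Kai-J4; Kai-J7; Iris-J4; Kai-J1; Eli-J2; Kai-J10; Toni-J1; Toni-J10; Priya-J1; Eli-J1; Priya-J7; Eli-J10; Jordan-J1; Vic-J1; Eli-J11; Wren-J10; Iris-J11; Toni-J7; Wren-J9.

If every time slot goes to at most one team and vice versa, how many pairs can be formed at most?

A valid assignment of size 9: Kai→J4, Jordan→J2, Dana→J8, Eli→J10, Priya→J7, Toni→J6, Vic→J1, Iris→J5, Wren→J9.
This saturates every team, so 9 is the maximum.

9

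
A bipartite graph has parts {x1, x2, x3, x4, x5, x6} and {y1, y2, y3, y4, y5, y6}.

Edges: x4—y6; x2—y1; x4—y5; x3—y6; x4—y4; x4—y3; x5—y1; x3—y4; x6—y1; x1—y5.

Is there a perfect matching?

The set {x2, x5, x6} has only 1 neighbour ({y1}), so by Hall's theorem at most 4 of the 6 left vertices can be matched.
Hence no matching covers every left vertex.

No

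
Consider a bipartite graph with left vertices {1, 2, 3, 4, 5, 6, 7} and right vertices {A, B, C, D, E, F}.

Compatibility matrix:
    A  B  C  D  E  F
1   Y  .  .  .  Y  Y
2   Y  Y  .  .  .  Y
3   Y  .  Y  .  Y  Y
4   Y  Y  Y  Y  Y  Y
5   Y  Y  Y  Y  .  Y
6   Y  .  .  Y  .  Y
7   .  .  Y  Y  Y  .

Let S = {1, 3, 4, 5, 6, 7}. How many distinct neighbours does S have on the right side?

6

The union of neighbours of {1, 3, 4, 5, 6, 7} is {A, B, C, D, E, F}, which has 6 elements.
Since |N(S)| = 6 ≥ |S| = 6, Hall's condition holds for this subset.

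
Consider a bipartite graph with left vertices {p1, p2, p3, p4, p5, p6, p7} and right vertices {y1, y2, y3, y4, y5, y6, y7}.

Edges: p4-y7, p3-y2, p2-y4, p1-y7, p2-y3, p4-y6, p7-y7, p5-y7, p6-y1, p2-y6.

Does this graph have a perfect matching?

No

The set {p1, p5, p7} has only 1 neighbour ({y7}), so by Hall's theorem at most 5 of the 7 left vertices can be matched.
Hence no matching covers every left vertex.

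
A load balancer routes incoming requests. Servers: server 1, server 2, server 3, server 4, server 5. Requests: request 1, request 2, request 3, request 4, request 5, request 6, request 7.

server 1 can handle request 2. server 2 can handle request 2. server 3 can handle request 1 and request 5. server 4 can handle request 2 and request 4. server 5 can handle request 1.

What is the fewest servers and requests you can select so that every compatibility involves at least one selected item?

The 4 edges server 1–request 2, server 3–request 5, server 4–request 4, server 5–request 1 form a matching, so any vertex cover needs at least 4 vertices (one per matched edge).
Conversely {server 3, server 4, server 5, request 2} meets every edge and has exactly 4 vertices, so 4 is optimal.

4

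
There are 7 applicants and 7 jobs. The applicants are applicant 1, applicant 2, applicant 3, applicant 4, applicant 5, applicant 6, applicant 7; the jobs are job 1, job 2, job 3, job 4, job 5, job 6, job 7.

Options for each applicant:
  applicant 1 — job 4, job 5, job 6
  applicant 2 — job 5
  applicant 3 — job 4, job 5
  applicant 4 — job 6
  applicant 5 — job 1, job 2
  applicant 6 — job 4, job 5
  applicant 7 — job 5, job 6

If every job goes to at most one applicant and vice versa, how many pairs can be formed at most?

One maximum matching: applicant 1→job 6, applicant 2→job 5, applicant 3→job 4, applicant 5→job 2.
The set {applicant 1, applicant 2, applicant 3, applicant 4, applicant 6, applicant 7} has only 3 neighbours ({job 4, job 5, job 6}), so by Hall's theorem at most 4 of the 7 applicants can be matched.

4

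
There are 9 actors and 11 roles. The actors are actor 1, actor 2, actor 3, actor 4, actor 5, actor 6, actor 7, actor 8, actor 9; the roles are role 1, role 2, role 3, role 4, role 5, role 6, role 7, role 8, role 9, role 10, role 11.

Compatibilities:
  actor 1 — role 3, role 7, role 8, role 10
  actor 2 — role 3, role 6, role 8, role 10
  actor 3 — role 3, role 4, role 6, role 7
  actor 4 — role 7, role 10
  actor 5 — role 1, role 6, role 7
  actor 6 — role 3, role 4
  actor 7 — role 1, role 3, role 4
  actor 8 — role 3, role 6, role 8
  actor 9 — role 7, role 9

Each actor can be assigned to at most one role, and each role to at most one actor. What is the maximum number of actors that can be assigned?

One maximum matching: actor 1–role 8, actor 2–role 6, actor 3–role 7, actor 4–role 10, actor 5–role 1, actor 6–role 4, actor 7–role 3, actor 9–role 9.
The set {actor 1, actor 2, actor 3, actor 4, actor 5, actor 6, actor 7, actor 8} has only 7 neighbours ({role 1, role 10, role 3, role 4, role 6, role 7, role 8}), so by Hall's theorem at most 8 of the 9 actors can be matched.

8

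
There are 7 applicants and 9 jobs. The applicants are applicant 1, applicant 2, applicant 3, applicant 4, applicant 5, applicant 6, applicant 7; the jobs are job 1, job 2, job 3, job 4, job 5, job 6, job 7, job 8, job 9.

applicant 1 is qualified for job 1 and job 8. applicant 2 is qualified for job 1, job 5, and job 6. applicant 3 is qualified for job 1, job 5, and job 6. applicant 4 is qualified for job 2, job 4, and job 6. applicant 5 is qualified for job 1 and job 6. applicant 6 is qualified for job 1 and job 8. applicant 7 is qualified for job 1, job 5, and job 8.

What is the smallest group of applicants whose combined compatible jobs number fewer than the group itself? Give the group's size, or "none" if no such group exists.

5

Take S = {applicant 1, applicant 2, applicant 3, applicant 5, applicant 6}. Its neighbourhood is {job 1, job 5, job 6, job 8}, so |N(S)| = 4 < |S| = 5.
Every subset of size less than 5 has at least as many neighbours as members, so 5 is the minimum.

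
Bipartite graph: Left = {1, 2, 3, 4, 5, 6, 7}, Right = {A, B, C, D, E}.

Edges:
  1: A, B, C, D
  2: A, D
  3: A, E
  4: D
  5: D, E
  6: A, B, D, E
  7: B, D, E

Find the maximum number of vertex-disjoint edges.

A valid assignment of size 5: 1–C, 2–A, 3–E, 4–D, 6–B.
The set {2, 3, 4, 5, 6, 7} has only 4 neighbours ({A, B, D, E}), so by Hall's theorem at most 5 of the 7 left vertices can be matched.

5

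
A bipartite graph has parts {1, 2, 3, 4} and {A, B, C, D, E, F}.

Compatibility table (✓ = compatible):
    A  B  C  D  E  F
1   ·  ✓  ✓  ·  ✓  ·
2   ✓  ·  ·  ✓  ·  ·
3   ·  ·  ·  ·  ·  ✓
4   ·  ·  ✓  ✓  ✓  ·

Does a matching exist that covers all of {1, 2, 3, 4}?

One maximum matching: 1–B, 2–D, 3–F, 4–E.
All 4 left vertices are covered.

Yes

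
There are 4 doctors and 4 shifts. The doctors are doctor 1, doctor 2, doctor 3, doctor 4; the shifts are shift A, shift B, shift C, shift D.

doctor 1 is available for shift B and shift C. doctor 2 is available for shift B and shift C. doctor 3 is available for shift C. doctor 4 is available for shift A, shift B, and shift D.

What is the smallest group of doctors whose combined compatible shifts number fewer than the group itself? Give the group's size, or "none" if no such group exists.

Take S = {doctor 1, doctor 2, doctor 3}. Its neighbourhood is {shift B, shift C}, so |N(S)| = 2 < |S| = 3.
Every subset of size less than 3 has at least as many neighbours as members, so 3 is the minimum.

3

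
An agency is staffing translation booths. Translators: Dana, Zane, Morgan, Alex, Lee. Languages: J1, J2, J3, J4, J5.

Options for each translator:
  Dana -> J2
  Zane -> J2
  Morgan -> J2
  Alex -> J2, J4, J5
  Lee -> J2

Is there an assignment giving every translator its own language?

The set {Dana, Zane, Morgan, Lee} has only 1 neighbour ({J2}), so by Hall's theorem at most 2 of the 5 translators can be matched.
Hence no matching covers every translator.

No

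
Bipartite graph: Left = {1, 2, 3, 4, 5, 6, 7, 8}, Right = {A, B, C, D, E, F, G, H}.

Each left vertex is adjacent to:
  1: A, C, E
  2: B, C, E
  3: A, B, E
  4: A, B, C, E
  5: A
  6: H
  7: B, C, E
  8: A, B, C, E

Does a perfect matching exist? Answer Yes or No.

The set {1, 2, 3, 4, 5, 7, 8} has only 4 neighbours ({A, B, C, E}), so by Hall's theorem at most 5 of the 8 left vertices can be matched.
Hence no matching covers every left vertex.

No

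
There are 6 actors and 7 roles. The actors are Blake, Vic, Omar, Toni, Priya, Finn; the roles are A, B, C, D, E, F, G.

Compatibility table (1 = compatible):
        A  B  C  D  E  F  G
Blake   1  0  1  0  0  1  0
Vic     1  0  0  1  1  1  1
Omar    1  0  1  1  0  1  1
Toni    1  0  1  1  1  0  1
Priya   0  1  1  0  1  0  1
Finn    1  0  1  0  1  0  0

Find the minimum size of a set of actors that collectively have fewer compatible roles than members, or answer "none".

none

A matching saturating every actor exists, for instance Blake→C, Vic→G, Omar→F, Toni→A, Priya→B, Finn→E.
By Hall's marriage theorem, this means |N(S)| ≥ |S| for every subset S, so no violating subset exists.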